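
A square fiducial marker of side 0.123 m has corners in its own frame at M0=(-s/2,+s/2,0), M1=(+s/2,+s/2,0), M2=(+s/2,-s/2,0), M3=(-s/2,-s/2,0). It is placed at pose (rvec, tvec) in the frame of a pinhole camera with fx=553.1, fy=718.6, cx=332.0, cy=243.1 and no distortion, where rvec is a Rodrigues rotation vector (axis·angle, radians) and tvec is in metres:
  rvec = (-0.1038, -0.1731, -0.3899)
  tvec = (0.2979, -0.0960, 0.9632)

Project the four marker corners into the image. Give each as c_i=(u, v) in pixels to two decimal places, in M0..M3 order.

Intrinsics K: fx=553.1, fy=718.6, cx=332.0, cy=243.1
Marker side s = 0.123 m; corners in marker frame (Z=0):
  M0 = (-0.0615, +0.0615, 0)
  M1 = (+0.0615, +0.0615, 0)
  M2 = (+0.0615, -0.0615, 0)
  M3 = (-0.0615, -0.0615, 0)
rvec = (-0.1038, -0.1731, -0.3899), |rvec| = θ = 0.43904 rad = 25.155°
Rodrigues: sinθ=0.42507, 1−cosθ=0.09484; R = I + sinθ·[k]× + (1−cosθ)·[k]×²:
    [+0.91046 +0.38633 -0.14768]
    [-0.36865 +0.91990 +0.13370]
    [+0.18751 -0.06729 +0.97996]
t = (0.2979, -0.0960, 0.9632) m
M0: Pc = R·M0+t = (+0.26567, -0.01675, +0.94753); u = 553.1·(+0.26567)/0.94753 + 332.0 = 487.0769, v = 718.6·(-0.01675)/0.94753 + 243.1 = 230.3940
M1: Pc = R·M1+t = (+0.37765, -0.06210, +0.97059); u = 553.1·(+0.37765)/0.97059 + 332.0 = 547.2084, v = 718.6·(-0.06210)/0.97059 + 243.1 = 197.1242
M2: Pc = R·M2+t = (+0.33013, -0.17525, +0.97887); u = 553.1·(+0.33013)/0.97887 + 332.0 = 518.5385, v = 718.6·(-0.17525)/0.97887 + 243.1 = 114.4498
M3: Pc = R·M3+t = (+0.21815, -0.12990, +0.95581); u = 553.1·(+0.21815)/0.95581 + 332.0 = 458.2360, v = 718.6·(-0.12990)/0.95581 + 243.1 = 145.4366

c0=(487.08, 230.39) c1=(547.21, 197.12) c2=(518.54, 114.45) c3=(458.24, 145.44)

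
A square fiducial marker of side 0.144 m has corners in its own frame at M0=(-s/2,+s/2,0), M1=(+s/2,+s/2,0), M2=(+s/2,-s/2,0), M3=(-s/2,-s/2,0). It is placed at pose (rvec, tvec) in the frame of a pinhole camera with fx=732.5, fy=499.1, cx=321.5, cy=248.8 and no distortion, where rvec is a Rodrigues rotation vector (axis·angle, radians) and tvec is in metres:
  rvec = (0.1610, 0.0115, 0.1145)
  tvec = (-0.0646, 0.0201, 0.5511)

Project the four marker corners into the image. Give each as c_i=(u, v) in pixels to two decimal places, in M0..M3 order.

Intrinsics K: fx=732.5, fy=499.1, cx=321.5, cy=248.8
Marker side s = 0.144 m; corners in marker frame (Z=0):
  M0 = (-0.0720, +0.0720, 0)
  M1 = (+0.0720, +0.0720, 0)
  M2 = (+0.0720, -0.0720, 0)
  M3 = (-0.0720, -0.0720, 0)
rvec = (0.1610, 0.0115, 0.1145), |rvec| = θ = 0.19790 rad = 11.339°
Rodrigues: sinθ=0.19661, 1−cosθ=0.01952; R = I + sinθ·[k]× + (1−cosθ)·[k]×²:
    [+0.99340 -0.11283 +0.02061]
    [+0.11468 +0.98055 -0.15929]
    [-0.00224 +0.16061 +0.98702]
t = (-0.0646, 0.0201, 0.5511) m
M0: Pc = R·M0+t = (-0.14425, +0.08244, +0.56282); u = 732.5·(-0.14425)/0.56282 + 321.5 = 133.7646, v = 499.1·(+0.08244)/0.56282 + 248.8 = 321.9083
M1: Pc = R·M1+t = (-0.00120, +0.09896, +0.56250); u = 732.5·(-0.00120)/0.56250 + 321.5 = 319.9386, v = 499.1·(+0.09896)/0.56250 + 248.8 = 336.6023
M2: Pc = R·M2+t = (+0.01505, -0.04224, +0.53938); u = 732.5·(+0.01505)/0.53938 + 321.5 = 341.9369, v = 499.1·(-0.04224)/0.53938 + 248.8 = 209.7115
M3: Pc = R·M3+t = (-0.12800, -0.05876, +0.53970); u = 732.5·(-0.12800)/0.53970 + 321.5 = 147.7717, v = 499.1·(-0.05876)/0.53970 + 248.8 = 194.4636

c0=(133.76, 321.91) c1=(319.94, 336.60) c2=(341.94, 209.71) c3=(147.77, 194.46)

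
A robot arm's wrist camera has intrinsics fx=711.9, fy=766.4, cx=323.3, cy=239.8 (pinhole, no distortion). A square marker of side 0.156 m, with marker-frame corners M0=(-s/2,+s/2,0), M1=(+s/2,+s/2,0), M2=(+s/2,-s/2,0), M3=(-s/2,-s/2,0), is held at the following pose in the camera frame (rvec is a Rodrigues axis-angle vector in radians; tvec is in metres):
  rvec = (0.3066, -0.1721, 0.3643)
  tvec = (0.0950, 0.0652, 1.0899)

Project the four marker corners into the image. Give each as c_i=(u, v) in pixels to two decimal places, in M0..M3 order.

c0=(319.37, 316.45) c1=(410.16, 348.38) c2=(451.75, 254.65) c3=(358.77, 218.42)

Intrinsics K: fx=711.9, fy=766.4, cx=323.3, cy=239.8
Marker side s = 0.156 m; corners in marker frame (Z=0):
  M0 = (-0.0780, +0.0780, 0)
  M1 = (+0.0780, +0.0780, 0)
  M2 = (+0.0780, -0.0780, 0)
  M3 = (-0.0780, -0.0780, 0)
rvec = (0.3066, -0.1721, 0.3643), |rvec| = θ = 0.50630 rad = 29.009°
Rodrigues: sinθ=0.48494, 1−cosθ=0.12545; R = I + sinθ·[k]× + (1−cosθ)·[k]×²:
    [+0.92055 -0.37476 -0.11018]
    [+0.32311 +0.88904 -0.32435]
    [+0.21951 +0.26298 +0.93950]
t = (0.0950, 0.0652, 1.0899) m
M0: Pc = R·M0+t = (-0.00603, +0.10934, +1.09329); u = 711.9·(-0.00603)/1.09329 + 323.3 = 319.3708, v = 766.4·(+0.10934)/1.09329 + 239.8 = 316.4495
M1: Pc = R·M1+t = (+0.13757, +0.15975, +1.12753); u = 711.9·(+0.13757)/1.12753 + 323.3 = 410.1599, v = 766.4·(+0.15975)/1.12753 + 239.8 = 348.3828
M2: Pc = R·M2+t = (+0.19603, +0.02106, +1.08651); u = 711.9·(+0.19603)/1.08651 + 323.3 = 451.7452, v = 766.4·(+0.02106)/1.08651 + 239.8 = 254.6534
M3: Pc = R·M3+t = (+0.05243, -0.02935, +1.05227); u = 711.9·(+0.05243)/1.05227 + 323.3 = 358.7697, v = 766.4·(-0.02935)/1.05227 + 239.8 = 218.4250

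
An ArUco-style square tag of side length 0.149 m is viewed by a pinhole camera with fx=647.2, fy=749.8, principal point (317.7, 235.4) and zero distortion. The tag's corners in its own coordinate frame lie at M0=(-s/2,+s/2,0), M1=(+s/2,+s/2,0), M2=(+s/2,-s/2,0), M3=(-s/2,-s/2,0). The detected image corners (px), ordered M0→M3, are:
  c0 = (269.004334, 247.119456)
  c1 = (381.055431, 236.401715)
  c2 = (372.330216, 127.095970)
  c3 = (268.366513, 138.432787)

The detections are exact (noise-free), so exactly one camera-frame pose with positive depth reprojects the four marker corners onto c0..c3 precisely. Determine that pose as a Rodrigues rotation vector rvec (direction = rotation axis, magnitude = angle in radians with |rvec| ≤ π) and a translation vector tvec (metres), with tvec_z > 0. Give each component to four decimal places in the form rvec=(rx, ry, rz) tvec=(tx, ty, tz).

Intrinsics K: fx=647.2, fy=749.8, cx=317.7, cy=235.4
Marker side s = 0.149 m; corners in marker frame (Z=0):
  M0 = (-0.0745, +0.0745, 0)
  M1 = (+0.0745, +0.0745, 0)
  M2 = (+0.0745, -0.0745, 0)
  M3 = (-0.0745, -0.0745, 0)
Detected image corners:
  c0 = (269.004334, 247.119456) px
  c1 = (381.055431, 236.401715) px
  c2 = (372.330216, 127.095970) px
  c3 = (268.366513, 138.432787) px
Planar DLT: solve 8×8 A·h = b for H (H[2,2]=1):
  H  [+695.29192 -129.68416 +322.24580]
  H  [-90.67224 +638.11690 +185.27409]
  H  [-0.08857 -0.49870 +1.00000]
B = K⁻¹H; ‖b₁‖=1.125151, ‖b₂‖=1.125151; λ = 2/(‖b₁‖+‖b₂‖) = 0.888770, sign → tz>0 ⇒ λ=+0.888770
r₁ = λ·B[:,0] = (+0.99346,-0.08276,-0.07872); r₂ = λ·B[:,1] = (+0.03948,+0.89554,-0.44323)
r₃ = r₁×r₂ = (+0.10718,+0.43722,+0.89295); SVD([r₁ r₂ r₃]) → R = UVᵀ:
  R  [+0.99346 +0.03948 +0.10718]
  R  [-0.08276 +0.89554 +0.43722]
  R  [-0.07872 -0.44323 +0.89295]
t = (+0.00624, -0.05942, +0.88877) m
tr R = 2.781939; θ = arccos((tr R − 1)/2) = 0.471320 rad = 27.005°
axis k = ((R−Rᵀ)₃₂, (R−Rᵀ)₁₃, (R−Rᵀ)₂₁) / (2 sinθ) = (-0.969522, +0.204710, -0.134615)
rvec = θ·k = (-0.456955, +0.096484, -0.063447)

rvec=(-0.4570, 0.0965, -0.0634) tvec=(0.0062, -0.0594, 0.8888)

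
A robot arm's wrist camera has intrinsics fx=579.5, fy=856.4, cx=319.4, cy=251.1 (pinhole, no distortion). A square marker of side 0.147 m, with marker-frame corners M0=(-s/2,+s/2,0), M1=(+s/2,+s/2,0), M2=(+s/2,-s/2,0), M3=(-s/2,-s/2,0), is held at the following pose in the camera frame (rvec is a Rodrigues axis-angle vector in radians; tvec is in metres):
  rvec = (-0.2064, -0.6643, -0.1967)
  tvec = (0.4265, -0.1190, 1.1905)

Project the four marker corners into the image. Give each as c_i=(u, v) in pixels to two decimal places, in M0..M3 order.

c0=(517.45, 220.96) c1=(556.03, 211.49) c2=(535.71, 114.97) c3=(496.13, 116.57)

Intrinsics K: fx=579.5, fy=856.4, cx=319.4, cy=251.1
Marker side s = 0.147 m; corners in marker frame (Z=0):
  M0 = (-0.0735, +0.0735, 0)
  M1 = (+0.0735, +0.0735, 0)
  M2 = (+0.0735, -0.0735, 0)
  M3 = (-0.0735, -0.0735, 0)
rvec = (-0.2064, -0.6643, -0.1967), |rvec| = θ = 0.72290 rad = 41.419°
Rodrigues: sinθ=0.66156, 1−cosθ=0.25011; R = I + sinθ·[k]× + (1−cosθ)·[k]×²:
    [+0.77028 +0.24563 -0.58850]
    [-0.11439 +0.96109 +0.25142]
    [+0.62736 -0.12635 +0.76841]
t = (0.4265, -0.1190, 1.1905) m
M0: Pc = R·M0+t = (+0.38794, -0.03995, +1.13510); u = 579.5·(+0.38794)/1.13510 + 319.4 = 517.4530, v = 856.4·(-0.03995)/1.13510 + 251.1 = 220.9574
M1: Pc = R·M1+t = (+0.50117, -0.05677, +1.22732); u = 579.5·(+0.50117)/1.22732 + 319.4 = 556.0348, v = 856.4·(-0.05677)/1.22732 + 251.1 = 211.4891
M2: Pc = R·M2+t = (+0.46506, -0.19805, +1.24590); u = 579.5·(+0.46506)/1.24590 + 319.4 = 535.7124, v = 856.4·(-0.19805)/1.24590 + 251.1 = 114.9667
M3: Pc = R·M3+t = (+0.35183, -0.18123, +1.15368); u = 579.5·(+0.35183)/1.15368 + 319.4 = 496.1272, v = 856.4·(-0.18123)/1.15368 + 251.1 = 116.5667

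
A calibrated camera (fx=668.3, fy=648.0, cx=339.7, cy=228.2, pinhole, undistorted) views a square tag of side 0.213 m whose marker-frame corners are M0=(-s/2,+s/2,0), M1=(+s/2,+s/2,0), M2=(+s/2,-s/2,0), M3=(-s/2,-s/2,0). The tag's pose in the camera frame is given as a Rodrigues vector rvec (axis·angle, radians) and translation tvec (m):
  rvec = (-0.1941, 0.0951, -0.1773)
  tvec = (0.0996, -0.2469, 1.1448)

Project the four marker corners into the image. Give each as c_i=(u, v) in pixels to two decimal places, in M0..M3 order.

Intrinsics K: fx=668.3, fy=648.0, cx=339.7, cy=228.2
Marker side s = 0.213 m; corners in marker frame (Z=0):
  M0 = (-0.1065, +0.1065, 0)
  M1 = (+0.1065, +0.1065, 0)
  M2 = (+0.1065, -0.1065, 0)
  M3 = (-0.1065, -0.1065, 0)
rvec = (-0.1941, 0.0951, -0.1773), |rvec| = θ = 0.27956 rad = 16.018°
Rodrigues: sinθ=0.27593, 1−cosθ=0.03882; R = I + sinθ·[k]× + (1−cosθ)·[k]×²:
    [+0.97989 +0.16583 +0.11096]
    [-0.18417 +0.96567 +0.18321]
    [-0.07677 -0.19996 +0.97679]
t = (0.0996, -0.2469, 1.1448) m
M0: Pc = R·M0+t = (+0.01290, -0.12444, +1.13168); u = 668.3·(+0.01290)/1.13168 + 339.7 = 347.3194, v = 648.0·(-0.12444)/1.13168 + 228.2 = 156.9444
M1: Pc = R·M1+t = (+0.22162, -0.16367, +1.11533); u = 668.3·(+0.22162)/1.11533 + 339.7 = 472.4934, v = 648.0·(-0.16367)/1.11533 + 228.2 = 133.1085
M2: Pc = R·M2+t = (+0.18630, -0.36936, +1.15792); u = 668.3·(+0.18630)/1.15792 + 339.7 = 447.2227, v = 648.0·(-0.36936)/1.15792 + 228.2 = 21.4983
M3: Pc = R·M3+t = (-0.02242, -0.33013, +1.17427); u = 668.3·(-0.02242)/1.17427 + 339.7 = 326.9407, v = 648.0·(-0.33013)/1.17427 + 228.2 = 46.0240

c0=(347.32, 156.94) c1=(472.49, 133.11) c2=(447.22, 21.50) c3=(326.94, 46.02)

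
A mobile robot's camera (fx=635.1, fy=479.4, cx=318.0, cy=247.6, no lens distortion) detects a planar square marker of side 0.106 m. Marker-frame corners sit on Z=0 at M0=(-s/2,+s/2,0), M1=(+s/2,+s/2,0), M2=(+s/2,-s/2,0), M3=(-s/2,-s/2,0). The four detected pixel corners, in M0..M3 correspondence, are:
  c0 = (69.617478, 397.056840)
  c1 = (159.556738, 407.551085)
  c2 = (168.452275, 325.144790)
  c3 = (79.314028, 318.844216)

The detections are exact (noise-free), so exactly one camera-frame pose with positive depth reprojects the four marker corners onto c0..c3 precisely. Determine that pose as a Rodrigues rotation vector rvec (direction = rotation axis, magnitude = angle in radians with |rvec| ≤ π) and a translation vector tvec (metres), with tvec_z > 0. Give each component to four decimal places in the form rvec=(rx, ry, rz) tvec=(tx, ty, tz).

rvec=(-0.0953, 0.3109, 0.0481) tvec=(-0.2022, 0.1530, 0.6426)

Intrinsics K: fx=635.1, fy=479.4, cx=318.0, cy=247.6
Marker side s = 0.106 m; corners in marker frame (Z=0):
  M0 = (-0.0530, +0.0530, 0)
  M1 = (+0.0530, +0.0530, 0)
  M2 = (+0.0530, -0.0530, 0)
  M3 = (-0.0530, -0.0530, 0)
Detected image corners:
  c0 = (69.617478, 397.056840) px
  c1 = (159.556738, 407.551085) px
  c2 = (168.452275, 325.144790) px
  c3 = (79.314028, 318.844216) px
Planar DLT: solve 8×8 A·h = b for H (H[2,2]=1):
  H  [+787.61118 -103.78215 +118.13253]
  H  [-94.24819 +708.57541 +361.75736]
  H  [-0.47861 -0.13409 +1.00000]
B = K⁻¹H; ‖b₁‖=1.556079, ‖b₂‖=1.556079; λ = 2/(‖b₁‖+‖b₂‖) = 0.642641, sign → tz>0 ⇒ λ=+0.642641
r₁ = λ·B[:,0] = (+0.95097,+0.03252,-0.30757); r₂ = λ·B[:,1] = (-0.06187,+0.99436,-0.08617)
r₃ = r₁×r₂ = (+0.30304,+0.10097,+0.94761); SVD([r₁ r₂ r₃]) → R = UVᵀ:
  R  [+0.95097 -0.06187 +0.30304]
  R  [+0.03252 +0.99436 +0.10097]
  R  [-0.30757 -0.08617 +0.94761]
t = (-0.20224, +0.15303, +0.64264) m
tr R = 2.892940; θ = arccos((tr R − 1)/2) = 0.328678 rad = 18.832°
axis k = ((R−Rᵀ)₃₂, (R−Rᵀ)₁₃, (R−Rᵀ)₂₁) / (2 sinθ) = (-0.289882, +0.945830, +0.146199)
rvec = θ·k = (-0.095278, +0.310873, +0.048052)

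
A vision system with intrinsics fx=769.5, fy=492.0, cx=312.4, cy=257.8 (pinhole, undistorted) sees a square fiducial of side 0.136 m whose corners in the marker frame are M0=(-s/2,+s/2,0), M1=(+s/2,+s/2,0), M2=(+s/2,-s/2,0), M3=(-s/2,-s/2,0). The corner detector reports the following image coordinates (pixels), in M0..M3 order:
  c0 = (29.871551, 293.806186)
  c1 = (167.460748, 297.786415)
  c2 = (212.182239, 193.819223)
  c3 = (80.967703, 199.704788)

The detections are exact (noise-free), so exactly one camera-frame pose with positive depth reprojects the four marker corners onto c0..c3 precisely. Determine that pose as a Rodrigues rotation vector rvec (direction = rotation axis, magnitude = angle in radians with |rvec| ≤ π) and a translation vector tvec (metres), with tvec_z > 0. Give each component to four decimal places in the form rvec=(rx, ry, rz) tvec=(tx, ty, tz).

Intrinsics K: fx=769.5, fy=492.0, cx=312.4, cy=257.8
Marker side s = 0.136 m; corners in marker frame (Z=0):
  M0 = (-0.0680, +0.0680, 0)
  M1 = (+0.0680, +0.0680, 0)
  M2 = (+0.0680, -0.0680, 0)
  M3 = (-0.0680, -0.0680, 0)
Detected image corners:
  c0 = (29.871551, 293.806186) px
  c1 = (167.460748, 297.786415) px
  c2 = (212.182239, 193.819223) px
  c3 = (80.967703, 199.704788) px
Planar DLT: solve 8×8 A·h = b for H (H[2,2]=1):
  H  [+896.73240 -428.48561 +120.24319]
  H  [-190.36348 +575.66068 +244.24252]
  H  [-0.73839 -0.61195 +1.00000]
B = K⁻¹H; ‖b₁‖=1.640662, ‖b₂‖=1.640662; λ = 2/(‖b₁‖+‖b₂‖) = 0.609510, sign → tz>0 ⇒ λ=+0.609510
r₁ = λ·B[:,0] = (+0.89300,-0.00001,-0.45005); r₂ = λ·B[:,1] = (-0.18797,+0.90859,-0.37299)
r₃ = r₁×r₂ = (+0.40892,+0.41768,+0.81137); SVD([r₁ r₂ r₃]) → R = UVᵀ:
  R  [+0.89300 -0.18797 +0.40892]
  R  [-0.00001 +0.90859 +0.41768]
  R  [-0.45005 -0.37299 +0.81137]
t = (-0.15220, -0.01680, +0.60951) m
tr R = 2.612970; θ = arccos((tr R − 1)/2) = 0.632614 rad = 36.246°
axis k = ((R−Rᵀ)₃₂, (R−Rᵀ)₁₃, (R−Rᵀ)₂₁) / (2 sinθ) = (-0.668639, +0.726400, +0.158952)
rvec = θ·k = (-0.422990, +0.459530, +0.100555)

rvec=(-0.4230, 0.4595, 0.1006) tvec=(-0.1522, -0.0168, 0.6095)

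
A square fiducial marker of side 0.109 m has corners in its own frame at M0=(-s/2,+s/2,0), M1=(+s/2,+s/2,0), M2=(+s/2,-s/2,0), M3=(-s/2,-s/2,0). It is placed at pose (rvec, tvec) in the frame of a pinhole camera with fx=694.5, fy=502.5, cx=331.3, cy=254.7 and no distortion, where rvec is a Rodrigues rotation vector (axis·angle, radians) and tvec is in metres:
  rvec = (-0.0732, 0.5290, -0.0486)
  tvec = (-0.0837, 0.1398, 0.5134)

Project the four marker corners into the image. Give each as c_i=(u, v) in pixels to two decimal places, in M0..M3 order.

Intrinsics K: fx=694.5, fy=502.5, cx=331.3, cy=254.7
Marker side s = 0.109 m; corners in marker frame (Z=0):
  M0 = (-0.0545, +0.0545, 0)
  M1 = (+0.0545, +0.0545, 0)
  M2 = (+0.0545, -0.0545, 0)
  M3 = (-0.0545, -0.0545, 0)
rvec = (-0.0732, 0.5290, -0.0486), |rvec| = θ = 0.53625 rad = 30.725°
Rodrigues: sinθ=0.51091, 1−cosθ=0.14037; R = I + sinθ·[k]× + (1−cosθ)·[k]×²:
    [+0.86225 +0.02740 +0.50575]
    [-0.06521 +0.99623 +0.05719]
    [-0.50227 -0.08229 +0.86078]
t = (-0.0837, 0.1398, 0.5134) m
M0: Pc = R·M0+t = (-0.12920, +0.19765, +0.53629); u = 694.5·(-0.12920)/0.53629 + 331.3 = 163.9858, v = 502.5·(+0.19765)/0.53629 + 254.7 = 439.8955
M1: Pc = R·M1+t = (-0.03521, +0.19054, +0.48154); u = 694.5·(-0.03521)/0.48154 + 331.3 = 280.5127, v = 502.5·(+0.19054)/0.48154 + 254.7 = 453.5340
M2: Pc = R·M2+t = (-0.03820, +0.08195, +0.49051); u = 694.5·(-0.03820)/0.49051 + 331.3 = 277.2124, v = 502.5·(+0.08195)/0.49051 + 254.7 = 338.6547
M3: Pc = R·M3+t = (-0.13219, +0.08906, +0.54526); u = 694.5·(-0.13219)/0.54526 + 331.3 = 162.9338, v = 502.5·(+0.08906)/0.54526 + 254.7 = 336.7752

c0=(163.99, 439.90) c1=(280.51, 453.53) c2=(277.21, 338.65) c3=(162.93, 336.78)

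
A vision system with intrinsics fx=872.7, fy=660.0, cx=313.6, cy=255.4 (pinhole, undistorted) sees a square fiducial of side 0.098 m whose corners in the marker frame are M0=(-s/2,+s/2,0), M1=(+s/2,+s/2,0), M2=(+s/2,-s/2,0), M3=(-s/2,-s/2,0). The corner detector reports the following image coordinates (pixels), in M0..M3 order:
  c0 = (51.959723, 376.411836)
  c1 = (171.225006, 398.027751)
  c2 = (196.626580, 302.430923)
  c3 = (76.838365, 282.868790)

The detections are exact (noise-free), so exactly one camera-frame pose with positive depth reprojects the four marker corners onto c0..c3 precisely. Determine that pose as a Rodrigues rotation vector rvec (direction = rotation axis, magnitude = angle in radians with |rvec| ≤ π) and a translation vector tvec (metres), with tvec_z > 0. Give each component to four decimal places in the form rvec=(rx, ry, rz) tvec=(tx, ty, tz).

Intrinsics K: fx=872.7, fy=660.0, cx=313.6, cy=255.4
Marker side s = 0.098 m; corners in marker frame (Z=0):
  M0 = (-0.0490, +0.0490, 0)
  M1 = (+0.0490, +0.0490, 0)
  M2 = (+0.0490, -0.0490, 0)
  M3 = (-0.0490, -0.0490, 0)
Detected image corners:
  c0 = (51.959723, 376.411836) px
  c1 = (171.225006, 398.027751) px
  c2 = (196.626580, 302.430923) px
  c3 = (76.838365, 282.868790) px
Planar DLT: solve 8×8 A·h = b for H (H[2,2]=1):
  H  [+1192.19705 -256.73630 +123.51583]
  H  [+134.89980 +964.24650 +339.81889]
  H  [-0.22119 -0.00188 +1.00000]
B = K⁻¹H; ‖b₁‖=1.490886, ‖b₂‖=1.490886; λ = 2/(‖b₁‖+‖b₂‖) = 0.670742, sign → tz>0 ⇒ λ=+0.670742
r₁ = λ·B[:,0] = (+0.96962,+0.19451,-0.14836); r₂ = λ·B[:,1] = (-0.19687,+0.98043,-0.00126)
r₃ = r₁×r₂ = (+0.14521,+0.03043,+0.98893); SVD([r₁ r₂ r₃]) → R = UVᵀ:
  R  [+0.96962 -0.19687 +0.14521]
  R  [+0.19451 +0.98043 +0.03043]
  R  [-0.14836 -0.00126 +0.98893]
t = (-0.14610, +0.08579, +0.67074) m
tr R = 2.938977; θ = arccos((tr R − 1)/2) = 0.247661 rad = 14.190°
axis k = ((R−Rᵀ)₃₂, (R−Rᵀ)₁₃, (R−Rᵀ)₂₁) / (2 sinθ) = (-0.064643, +0.598804, +0.798282)
rvec = θ·k = (-0.016010, +0.148301, +0.197704)

rvec=(-0.0160, 0.1483, 0.1977) tvec=(-0.1461, 0.0858, 0.6707)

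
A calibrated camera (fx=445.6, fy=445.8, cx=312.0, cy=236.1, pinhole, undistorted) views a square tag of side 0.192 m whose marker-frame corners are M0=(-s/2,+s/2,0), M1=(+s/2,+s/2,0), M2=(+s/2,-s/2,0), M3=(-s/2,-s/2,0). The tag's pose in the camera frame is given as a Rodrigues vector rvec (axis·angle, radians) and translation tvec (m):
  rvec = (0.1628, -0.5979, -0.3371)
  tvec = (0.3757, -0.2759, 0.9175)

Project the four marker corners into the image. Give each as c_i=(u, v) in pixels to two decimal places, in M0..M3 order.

Intrinsics K: fx=445.6, fy=445.8, cx=312.0, cy=236.1
Marker side s = 0.192 m; corners in marker frame (Z=0):
  M0 = (-0.0960, +0.0960, 0)
  M1 = (+0.0960, +0.0960, 0)
  M2 = (+0.0960, -0.0960, 0)
  M3 = (-0.0960, -0.0960, 0)
rvec = (0.1628, -0.5979, -0.3371), |rvec| = θ = 0.70543 rad = 40.418°
Rodrigues: sinθ=0.64836, 1−cosθ=0.23866; R = I + sinθ·[k]× + (1−cosθ)·[k]×²:
    [+0.77405 +0.26315 -0.57585]
    [-0.35651 +0.93279 -0.05296]
    [+0.52321 +0.24630 +0.81584]
t = (0.3757, -0.2759, 0.9175) m
M0: Pc = R·M0+t = (+0.32665, -0.15213, +0.89092); u = 445.6·(+0.32665)/0.89092 + 312.0 = 475.3787, v = 445.8·(-0.15213)/0.89092 + 236.1 = 159.9781
M1: Pc = R·M1+t = (+0.47527, -0.22058, +0.99137); u = 445.6·(+0.47527)/0.99137 + 312.0 = 525.6236, v = 445.8·(-0.22058)/0.99137 + 236.1 = 136.9107
M2: Pc = R·M2+t = (+0.42475, -0.39967, +0.94408); u = 445.6·(+0.42475)/0.94408 + 312.0 = 512.4770, v = 445.8·(-0.39967)/0.94408 + 236.1 = 47.3729
M3: Pc = R·M3+t = (+0.27613, -0.33122, +0.84363); u = 445.6·(+0.27613)/0.84363 + 312.0 = 457.8503, v = 445.8·(-0.33122)/0.84363 + 236.1 = 61.0714

c0=(475.38, 159.98) c1=(525.62, 136.91) c2=(512.48, 47.37) c3=(457.85, 61.07)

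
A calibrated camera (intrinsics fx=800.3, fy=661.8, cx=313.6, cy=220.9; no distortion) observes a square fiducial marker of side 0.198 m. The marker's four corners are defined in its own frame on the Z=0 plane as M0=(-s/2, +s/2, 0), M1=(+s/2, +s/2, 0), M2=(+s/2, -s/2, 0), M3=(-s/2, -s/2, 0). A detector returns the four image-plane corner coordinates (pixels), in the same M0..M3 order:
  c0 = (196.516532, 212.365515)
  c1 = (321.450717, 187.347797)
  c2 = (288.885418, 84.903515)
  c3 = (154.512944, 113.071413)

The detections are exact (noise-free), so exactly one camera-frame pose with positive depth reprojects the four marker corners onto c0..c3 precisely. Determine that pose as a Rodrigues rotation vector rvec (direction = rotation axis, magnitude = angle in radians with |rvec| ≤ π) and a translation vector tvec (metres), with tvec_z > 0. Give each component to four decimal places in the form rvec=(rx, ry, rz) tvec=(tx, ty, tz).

Intrinsics K: fx=800.3, fy=661.8, cx=313.6, cy=220.9
Marker side s = 0.198 m; corners in marker frame (Z=0):
  M0 = (-0.0990, +0.0990, 0)
  M1 = (+0.0990, +0.0990, 0)
  M2 = (+0.0990, -0.0990, 0)
  M3 = (-0.0990, -0.0990, 0)
Detected image corners:
  c0 = (196.516532, 212.365515) px
  c1 = (321.450717, 187.347797) px
  c2 = (288.885418, 84.903515) px
  c3 = (154.512944, 113.071413) px
Planar DLT: solve 8×8 A·h = b for H (H[2,2]=1):
  H  [+640.32576 +280.70826 +240.68723]
  H  [-142.44952 +566.76058 +151.41333]
  H  [-0.05652 +0.38391 +1.00000]
B = K⁻¹H; ‖b₁‖=0.847266, ‖b₂‖=0.847266; λ = 2/(‖b₁‖+‖b₂‖) = 1.180267, sign → tz>0 ⇒ λ=+1.180267
r₁ = λ·B[:,0] = (+0.97048,-0.23178,-0.06670); r₂ = λ·B[:,1] = (+0.23643,+0.85953,+0.45312)
r₃ = r₁×r₂ = (-0.04769,-0.45551,+0.88895); SVD([r₁ r₂ r₃]) → R = UVᵀ:
  R  [+0.97048 +0.23643 -0.04769]
  R  [-0.23178 +0.85953 -0.45551]
  R  [-0.06670 +0.45312 +0.88895]
t = (-0.10753, -0.12392, +1.18027) m
tr R = 2.718957; θ = arccos((tr R − 1)/2) = 0.536548 rad = 30.742°
axis k = ((R−Rᵀ)₃₂, (R−Rᵀ)₁₃, (R−Rᵀ)₂₁) / (2 sinθ) = (+0.888769, +0.018598, -0.457977)
rvec = θ·k = (+0.476867, +0.009979, -0.245727)

rvec=(0.4769, 0.0100, -0.2457) tvec=(-0.1075, -0.1239, 1.1803)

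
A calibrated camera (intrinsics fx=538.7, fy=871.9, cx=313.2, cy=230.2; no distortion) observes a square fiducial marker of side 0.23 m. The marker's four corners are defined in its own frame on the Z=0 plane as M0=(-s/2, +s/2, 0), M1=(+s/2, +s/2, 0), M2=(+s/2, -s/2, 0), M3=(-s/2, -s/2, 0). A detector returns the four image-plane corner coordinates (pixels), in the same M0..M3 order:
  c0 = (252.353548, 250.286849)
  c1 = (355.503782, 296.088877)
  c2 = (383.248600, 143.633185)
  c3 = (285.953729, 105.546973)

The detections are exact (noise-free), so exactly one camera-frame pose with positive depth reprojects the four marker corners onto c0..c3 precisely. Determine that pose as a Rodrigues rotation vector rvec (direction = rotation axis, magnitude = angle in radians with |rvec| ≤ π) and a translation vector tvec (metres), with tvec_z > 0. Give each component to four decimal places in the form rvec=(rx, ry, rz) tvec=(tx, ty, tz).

rvec=(-0.3834, 0.1186, 0.2861) tvec=(0.0127, -0.0463, 1.1817)

Intrinsics K: fx=538.7, fy=871.9, cx=313.2, cy=230.2
Marker side s = 0.23 m; corners in marker frame (Z=0):
  M0 = (-0.1150, +0.1150, 0)
  M1 = (+0.1150, +0.1150, 0)
  M2 = (+0.1150, -0.1150, 0)
  M3 = (-0.1150, -0.1150, 0)
Detected image corners:
  c0 = (252.353548, 250.286849) px
  c1 = (355.503782, 296.088877) px
  c2 = (383.248600, 143.633185) px
  c3 = (285.953729, 105.546973) px
Planar DLT: solve 8×8 A·h = b for H (H[2,2]=1):
  H  [+390.04083 -228.52041 +318.97225]
  H  [+153.58817 +586.65124 +196.00574]
  H  [-0.14181 -0.29741 +1.00000]
B = K⁻¹H; ‖b₁‖=0.846259, ‖b₂‖=0.846259; λ = 2/(‖b₁‖+‖b₂‖) = 1.181672, sign → tz>0 ⇒ λ=+1.181672
r₁ = λ·B[:,0] = (+0.95300,+0.25240,-0.16757); r₂ = λ·B[:,1] = (-0.29694,+0.88787,-0.35145)
r₃ = r₁×r₂ = (+0.06008,+0.38469,+0.92109); SVD([r₁ r₂ r₃]) → R = UVᵀ:
  R  [+0.95300 -0.29694 +0.06008]
  R  [+0.25240 +0.88787 +0.38469]
  R  [-0.16757 -0.35145 +0.92109]
t = (+0.01266, -0.04634, +1.18167) m
tr R = 2.761961; θ = arccos((tr R − 1)/2) = 0.492865 rad = 28.239°
axis k = ((R−Rᵀ)₃₂, (R−Rᵀ)₁₃, (R−Rᵀ)₂₁) / (2 sinθ) = (-0.777906, +0.240562, +0.580511)
rvec = θ·k = (-0.383403, +0.118565, +0.286114)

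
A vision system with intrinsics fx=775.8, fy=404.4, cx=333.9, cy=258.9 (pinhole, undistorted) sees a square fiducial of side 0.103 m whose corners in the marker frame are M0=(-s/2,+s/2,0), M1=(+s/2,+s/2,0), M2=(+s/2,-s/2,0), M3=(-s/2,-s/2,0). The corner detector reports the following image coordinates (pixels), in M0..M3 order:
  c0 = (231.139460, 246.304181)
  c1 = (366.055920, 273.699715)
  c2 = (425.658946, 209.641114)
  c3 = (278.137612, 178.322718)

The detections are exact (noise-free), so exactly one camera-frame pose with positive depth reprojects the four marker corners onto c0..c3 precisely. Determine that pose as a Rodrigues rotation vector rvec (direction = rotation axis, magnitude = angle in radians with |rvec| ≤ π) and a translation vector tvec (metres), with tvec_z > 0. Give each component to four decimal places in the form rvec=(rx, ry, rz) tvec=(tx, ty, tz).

rvec=(0.5228, 0.0121, 0.3868) tvec=(-0.0063, -0.0393, 0.5266)

Intrinsics K: fx=775.8, fy=404.4, cx=333.9, cy=258.9
Marker side s = 0.103 m; corners in marker frame (Z=0):
  M0 = (-0.0515, +0.0515, 0)
  M1 = (+0.0515, +0.0515, 0)
  M2 = (+0.0515, -0.0515, 0)
  M3 = (-0.0515, -0.0515, 0)
Detected image corners:
  c0 = (231.139460, 246.304181) px
  c1 = (366.055920, 273.699715) px
  c2 = (425.658946, 209.641114) px
  c3 = (278.137612, 178.322718) px
Planar DLT: solve 8×8 A·h = b for H (H[2,2]=1):
  H  [+1421.47814 -216.01024 +324.57008]
  H  [+321.33942 +851.56907 +228.69436]
  H  [+0.16402 +0.92849 +1.00000]
B = K⁻¹H; ‖b₁‖=1.898940, ‖b₂‖=1.898940; λ = 2/(‖b₁‖+‖b₂‖) = 0.526610, sign → tz>0 ⇒ λ=+0.526610
r₁ = λ·B[:,0] = (+0.92772,+0.36315,+0.08637); r₂ = λ·B[:,1] = (-0.35707,+0.79588,+0.48895)
r₃ = r₁×r₂ = (+0.10882,-0.48445,+0.86803); SVD([r₁ r₂ r₃]) → R = UVᵀ:
  R  [+0.92772 -0.35707 +0.10882]
  R  [+0.36315 +0.79588 -0.48445]
  R  [+0.08637 +0.48895 +0.86803]
t = (-0.00633, -0.03933, +0.52661) m
tr R = 2.591627; θ = arccos((tr R − 1)/2) = 0.650446 rad = 37.268°
axis k = ((R−Rᵀ)₃₂, (R−Rᵀ)₁₃, (R−Rᵀ)₂₁) / (2 sinθ) = (+0.803742, +0.018533, +0.594690)
rvec = θ·k = (+0.522791, +0.012055, +0.386814)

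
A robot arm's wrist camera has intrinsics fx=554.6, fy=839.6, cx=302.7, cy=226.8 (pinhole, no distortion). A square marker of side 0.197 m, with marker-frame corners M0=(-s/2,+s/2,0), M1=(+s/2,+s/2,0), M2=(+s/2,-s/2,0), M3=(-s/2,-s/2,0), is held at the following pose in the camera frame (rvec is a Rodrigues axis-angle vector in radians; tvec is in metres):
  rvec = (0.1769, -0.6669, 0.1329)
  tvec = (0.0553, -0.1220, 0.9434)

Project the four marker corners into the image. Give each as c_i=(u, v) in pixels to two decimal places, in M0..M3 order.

Intrinsics K: fx=554.6, fy=839.6, cx=302.7, cy=226.8
Marker side s = 0.197 m; corners in marker frame (Z=0):
  M0 = (-0.0985, +0.0985, 0)
  M1 = (+0.0985, +0.0985, 0)
  M2 = (+0.0985, -0.0985, 0)
  M3 = (-0.0985, -0.0985, 0)
rvec = (0.1769, -0.6669, 0.1329), |rvec| = θ = 0.70265 rad = 40.259°
Rodrigues: sinθ=0.64624, 1−cosθ=0.23687; R = I + sinθ·[k]× + (1−cosθ)·[k]×²:
    [+0.77815 -0.17883 -0.60208]
    [+0.06563 +0.97651 -0.20522]
    [+0.62464 +0.12018 +0.77161]
t = (0.0553, -0.1220, 0.9434) m
M0: Pc = R·M0+t = (-0.03896, -0.03228, +0.89371); u = 554.6·(-0.03896)/0.89371 + 302.7 = 278.5215, v = 839.6·(-0.03228)/0.89371 + 226.8 = 196.4761
M1: Pc = R·M1+t = (+0.11433, -0.01935, +1.01676); u = 554.6·(+0.11433)/1.01676 + 302.7 = 365.0634, v = 839.6·(-0.01935)/1.01676 + 226.8 = 210.8226
M2: Pc = R·M2+t = (+0.14956, -0.21172, +0.99309); u = 554.6·(+0.14956)/0.99309 + 302.7 = 386.2245, v = 839.6·(-0.21172)/0.99309 + 226.8 = 47.8014
M3: Pc = R·M3+t = (-0.00373, -0.22465, +0.87004); u = 554.6·(-0.00373)/0.87004 + 302.7 = 300.3206, v = 839.6·(-0.22465)/0.87004 + 226.8 = 10.0075

c0=(278.52, 196.48) c1=(365.06, 210.82) c2=(386.22, 47.80) c3=(300.32, 10.01)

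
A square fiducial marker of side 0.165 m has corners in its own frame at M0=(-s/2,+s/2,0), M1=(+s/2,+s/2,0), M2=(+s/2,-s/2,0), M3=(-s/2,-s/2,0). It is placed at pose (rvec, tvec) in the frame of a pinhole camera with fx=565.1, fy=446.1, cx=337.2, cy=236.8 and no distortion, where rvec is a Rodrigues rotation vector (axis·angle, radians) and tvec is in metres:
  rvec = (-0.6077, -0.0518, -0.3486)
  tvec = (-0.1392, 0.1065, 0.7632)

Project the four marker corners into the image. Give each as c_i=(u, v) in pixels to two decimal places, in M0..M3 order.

Intrinsics K: fx=565.1, fy=446.1, cx=337.2, cy=236.8
Marker side s = 0.165 m; corners in marker frame (Z=0):
  M0 = (-0.0825, +0.0825, 0)
  M1 = (+0.0825, +0.0825, 0)
  M2 = (+0.0825, -0.0825, 0)
  M3 = (-0.0825, -0.0825, 0)
rvec = (-0.6077, -0.0518, -0.3486), |rvec| = θ = 0.70250 rad = 40.250°
Rodrigues: sinθ=0.64613, 1−cosθ=0.23677; R = I + sinθ·[k]× + (1−cosθ)·[k]×²:
    [+0.94041 +0.33573 +0.05399]
    [-0.30552 +0.76452 +0.56760]
    [+0.14928 -0.55027 +0.82153]
t = (-0.1392, 0.1065, 0.7632) m
M0: Pc = R·M0+t = (-0.18909, +0.19478, +0.70549); u = 565.1·(-0.18909)/0.70549 + 337.2 = 185.7407, v = 446.1·(+0.19478)/0.70549 + 236.8 = 359.9641
M1: Pc = R·M1+t = (-0.03392, +0.14437, +0.73012); u = 565.1·(-0.03392)/0.73012 + 337.2 = 310.9476, v = 446.1·(+0.14437)/0.73012 + 236.8 = 325.0078
M2: Pc = R·M2+t = (-0.08931, +0.01822, +0.82091); u = 565.1·(-0.08931)/0.82091 + 337.2 = 275.7181, v = 446.1·(+0.01822)/0.82091 + 236.8 = 246.7020
M3: Pc = R·M3+t = (-0.24448, +0.06863, +0.79628); u = 565.1·(-0.24448)/0.79628 + 337.2 = 163.6980, v = 446.1·(+0.06863)/0.79628 + 236.8 = 275.2502

c0=(185.74, 359.96) c1=(310.95, 325.01) c2=(275.72, 246.70) c3=(163.70, 275.25)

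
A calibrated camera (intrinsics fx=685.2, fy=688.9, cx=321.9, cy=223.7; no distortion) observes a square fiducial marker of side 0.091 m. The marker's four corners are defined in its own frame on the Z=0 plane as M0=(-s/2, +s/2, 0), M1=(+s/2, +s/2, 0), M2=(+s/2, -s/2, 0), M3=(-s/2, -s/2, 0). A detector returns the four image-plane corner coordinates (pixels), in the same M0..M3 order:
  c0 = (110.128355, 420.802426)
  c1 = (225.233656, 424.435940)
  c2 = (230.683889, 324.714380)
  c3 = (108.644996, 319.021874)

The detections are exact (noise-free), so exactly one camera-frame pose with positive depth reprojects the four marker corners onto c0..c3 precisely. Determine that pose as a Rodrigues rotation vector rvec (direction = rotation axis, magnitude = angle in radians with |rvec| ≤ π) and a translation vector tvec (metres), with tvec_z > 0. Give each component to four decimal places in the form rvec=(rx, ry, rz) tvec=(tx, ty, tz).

rvec=(0.3574, -0.0921, 0.0801) tvec=(-0.1192, 0.1165, 0.5347)

Intrinsics K: fx=685.2, fy=688.9, cx=321.9, cy=223.7
Marker side s = 0.091 m; corners in marker frame (Z=0):
  M0 = (-0.0455, +0.0455, 0)
  M1 = (+0.0455, +0.0455, 0)
  M2 = (+0.0455, -0.0455, 0)
  M3 = (-0.0455, -0.0455, 0)
Detected image corners:
  c0 = (110.128355, 420.802426) px
  c1 = (225.233656, 424.435940) px
  c2 = (230.683889, 324.714380) px
  c3 = (108.644996, 319.021874) px
Planar DLT: solve 8×8 A·h = b for H (H[2,2]=1):
  H  [+1334.70857 +86.80334 +169.16875]
  H  [+123.37958 +1347.46679 +373.74465]
  H  [+0.19468 +0.64585 +1.00000]
B = K⁻¹H; ‖b₁‖=1.870224, ‖b₂‖=1.870224; λ = 2/(‖b₁‖+‖b₂‖) = 0.534695, sign → tz>0 ⇒ λ=+0.534695
r₁ = λ·B[:,0] = (+0.99264,+0.06196,+0.10410); r₂ = λ·B[:,1] = (-0.09450,+0.93371,+0.34533)
r₃ = r₁×r₂ = (-0.07580,-0.35263,+0.93269); SVD([r₁ r₂ r₃]) → R = UVᵀ:
  R  [+0.99264 -0.09450 -0.07580]
  R  [+0.06196 +0.93371 -0.35263]
  R  [+0.10410 +0.34533 +0.93269]
t = (-0.11918, +0.11646, +0.53470) m
tr R = 2.859036; θ = arccos((tr R − 1)/2) = 0.377693 rad = 21.640°
axis k = ((R−Rᵀ)₃₂, (R−Rᵀ)₁₃, (R−Rᵀ)₂₁) / (2 sinθ) = (+0.946313, -0.243910, +0.212128)
rvec = θ·k = (+0.357416, -0.092123, +0.080119)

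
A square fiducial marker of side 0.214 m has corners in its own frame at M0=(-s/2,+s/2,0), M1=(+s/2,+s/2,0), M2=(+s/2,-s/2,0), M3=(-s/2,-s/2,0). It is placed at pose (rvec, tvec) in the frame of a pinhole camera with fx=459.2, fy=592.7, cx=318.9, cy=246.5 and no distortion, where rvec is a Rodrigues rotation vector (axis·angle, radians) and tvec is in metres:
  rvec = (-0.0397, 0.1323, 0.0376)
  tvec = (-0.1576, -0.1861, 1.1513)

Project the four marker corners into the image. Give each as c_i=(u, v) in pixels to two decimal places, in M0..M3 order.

Intrinsics K: fx=459.2, fy=592.7, cx=318.9, cy=246.5
Marker side s = 0.214 m; corners in marker frame (Z=0):
  M0 = (-0.1070, +0.1070, 0)
  M1 = (+0.1070, +0.1070, 0)
  M2 = (+0.1070, -0.1070, 0)
  M3 = (-0.1070, -0.1070, 0)
rvec = (-0.0397, 0.1323, 0.0376), |rvec| = θ = 0.14315 rad = 8.202°
Rodrigues: sinθ=0.14267, 1−cosθ=0.01023; R = I + sinθ·[k]× + (1−cosθ)·[k]×²:
    [+0.99056 -0.04009 +0.13110]
    [+0.03485 +0.99851 +0.04205]
    [-0.13259 -0.03708 +0.99048]
t = (-0.1576, -0.1861, 1.1513) m
M0: Pc = R·M0+t = (-0.26788, -0.08299, +1.16152); u = 459.2·(-0.26788)/1.16152 + 318.9 = 212.9954, v = 592.7·(-0.08299)/1.16152 + 246.5 = 204.1526
M1: Pc = R·M1+t = (-0.05590, -0.07553, +1.13314); u = 459.2·(-0.05590)/1.13314 + 318.9 = 296.2467, v = 592.7·(-0.07553)/1.13314 + 246.5 = 206.9931
M2: Pc = R·M2+t = (-0.04732, -0.28921, +1.14108); u = 459.2·(-0.04732)/1.14108 + 318.9 = 299.8571, v = 592.7·(-0.28921)/1.14108 + 246.5 = 96.2778
M3: Pc = R·M3+t = (-0.25930, -0.29667, +1.16946); u = 459.2·(-0.25930)/1.16946 + 318.9 = 217.0830, v = 592.7·(-0.29667)/1.16946 + 246.5 = 96.1429

c0=(213.00, 204.15) c1=(296.25, 206.99) c2=(299.86, 96.28) c3=(217.08, 96.14)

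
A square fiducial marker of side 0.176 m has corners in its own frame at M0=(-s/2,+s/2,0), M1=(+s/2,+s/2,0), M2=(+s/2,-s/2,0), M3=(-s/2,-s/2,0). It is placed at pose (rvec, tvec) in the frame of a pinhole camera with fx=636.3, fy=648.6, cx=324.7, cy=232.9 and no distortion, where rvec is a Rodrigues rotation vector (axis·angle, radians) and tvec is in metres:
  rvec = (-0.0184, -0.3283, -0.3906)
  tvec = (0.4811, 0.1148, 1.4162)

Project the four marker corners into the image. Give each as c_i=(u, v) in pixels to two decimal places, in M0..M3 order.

c0=(524.64, 339.52) c1=(584.40, 306.16) c2=(556.54, 233.24) c3=(495.30, 263.83)

Intrinsics K: fx=636.3, fy=648.6, cx=324.7, cy=232.9
Marker side s = 0.176 m; corners in marker frame (Z=0):
  M0 = (-0.0880, +0.0880, 0)
  M1 = (+0.0880, +0.0880, 0)
  M2 = (+0.0880, -0.0880, 0)
  M3 = (-0.0880, -0.0880, 0)
rvec = (-0.0184, -0.3283, -0.3906), |rvec| = θ = 0.51058 rad = 29.254°
Rodrigues: sinθ=0.48868, 1−cosθ=0.12754; R = I + sinθ·[k]× + (1−cosθ)·[k]×²:
    [+0.87263 +0.37680 -0.31070]
    [-0.37089 +0.92519 +0.08035]
    [+0.31774 +0.04513 +0.94710]
t = (0.4811, 0.1148, 1.4162) m
M0: Pc = R·M0+t = (+0.43747, +0.22886, +1.39221); u = 636.3·(+0.43747)/1.39221 + 324.7 = 524.6415, v = 648.6·(+0.22886)/1.39221 + 232.9 = 339.5188
M1: Pc = R·M1+t = (+0.59105, +0.16358, +1.44813); u = 636.3·(+0.59105)/1.44813 + 324.7 = 584.4037, v = 648.6·(+0.16358)/1.44813 + 232.9 = 306.1647
M2: Pc = R·M2+t = (+0.52473, +0.00074, +1.44019); u = 636.3·(+0.52473)/1.44019 + 324.7 = 556.5356, v = 648.6·(+0.00074)/1.44019 + 232.9 = 233.2352
M3: Pc = R·M3+t = (+0.37115, +0.06602, +1.38427); u = 636.3·(+0.37115)/1.38427 + 324.7 = 495.3047, v = 648.6·(+0.06602)/1.38427 + 232.9 = 263.8345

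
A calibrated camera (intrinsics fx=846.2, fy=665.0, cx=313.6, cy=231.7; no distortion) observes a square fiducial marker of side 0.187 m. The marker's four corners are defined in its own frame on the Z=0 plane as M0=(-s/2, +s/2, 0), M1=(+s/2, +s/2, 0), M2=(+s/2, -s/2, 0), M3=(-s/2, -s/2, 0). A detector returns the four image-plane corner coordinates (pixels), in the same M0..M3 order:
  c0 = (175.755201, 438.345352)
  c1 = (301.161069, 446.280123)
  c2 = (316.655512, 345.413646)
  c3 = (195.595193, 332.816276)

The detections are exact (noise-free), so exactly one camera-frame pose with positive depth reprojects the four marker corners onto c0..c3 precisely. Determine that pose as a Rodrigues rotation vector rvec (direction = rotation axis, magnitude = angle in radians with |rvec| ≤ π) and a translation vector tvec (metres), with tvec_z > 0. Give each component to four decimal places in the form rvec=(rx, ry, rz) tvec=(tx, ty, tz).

Intrinsics K: fx=846.2, fy=665.0, cx=313.6, cy=231.7
Marker side s = 0.187 m; corners in marker frame (Z=0):
  M0 = (-0.0935, +0.0935, 0)
  M1 = (+0.0935, +0.0935, 0)
  M2 = (+0.0935, -0.0935, 0)
  M3 = (-0.0935, -0.0935, 0)
Detected image corners:
  c0 = (175.755201, 438.345352) px
  c1 = (301.161069, 446.280123) px
  c2 = (316.655512, 345.413646) px
  c3 = (195.595193, 332.816276) px
Planar DLT: solve 8×8 A·h = b for H (H[2,2]=1):
  H  [+722.31752 -131.72932 +248.89603]
  H  [+155.37526 +492.26247 +390.10485]
  H  [+0.25671 -0.15177 +1.00000]
B = K⁻¹H; ‖b₁‖=0.813612, ‖b₂‖=0.813612; λ = 2/(‖b₁‖+‖b₂‖) = 1.229087, sign → tz>0 ⇒ λ=+1.229087
r₁ = λ·B[:,0] = (+0.93222,+0.17724,+0.31552); r₂ = λ·B[:,1] = (-0.12220,+0.97482,-0.18654)
r₃ = r₁×r₂ = (-0.34063,+0.13534,+0.93040); SVD([r₁ r₂ r₃]) → R = UVᵀ:
  R  [+0.93222 -0.12220 -0.34063]
  R  [+0.17724 +0.97482 +0.13534]
  R  [+0.31552 -0.18654 +0.93040]
t = (-0.09398, +0.29277, +1.22909) m
tr R = 2.837443; θ = arccos((tr R − 1)/2) = 0.405965 rad = 23.260°
axis k = ((R−Rᵀ)₃₂, (R−Rᵀ)₁₃, (R−Rᵀ)₂₁) / (2 sinθ) = (-0.407531, -0.830769, +0.379133)
rvec = θ·k = (-0.165443, -0.337263, +0.153915)

rvec=(-0.1654, -0.3373, 0.1539) tvec=(-0.0940, 0.2928, 1.2291)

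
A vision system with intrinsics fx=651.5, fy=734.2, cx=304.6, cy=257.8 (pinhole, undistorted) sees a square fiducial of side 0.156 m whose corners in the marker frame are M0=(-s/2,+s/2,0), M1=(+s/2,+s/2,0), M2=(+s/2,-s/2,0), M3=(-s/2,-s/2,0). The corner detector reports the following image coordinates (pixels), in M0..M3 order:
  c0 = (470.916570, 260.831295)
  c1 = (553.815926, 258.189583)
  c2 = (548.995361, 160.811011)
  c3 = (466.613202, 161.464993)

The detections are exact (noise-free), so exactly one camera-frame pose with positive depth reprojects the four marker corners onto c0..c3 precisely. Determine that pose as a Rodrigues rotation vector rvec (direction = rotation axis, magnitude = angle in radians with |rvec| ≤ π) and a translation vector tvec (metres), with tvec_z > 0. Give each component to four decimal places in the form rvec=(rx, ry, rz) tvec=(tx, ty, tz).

rvec=(-0.0572, -0.1488, -0.0306) tvec=(0.3659, -0.0752, 1.1579)

Intrinsics K: fx=651.5, fy=734.2, cx=304.6, cy=257.8
Marker side s = 0.156 m; corners in marker frame (Z=0):
  M0 = (-0.0780, +0.0780, 0)
  M1 = (+0.0780, +0.0780, 0)
  M2 = (+0.0780, -0.0780, 0)
  M3 = (-0.0780, -0.0780, 0)
Detected image corners:
  c0 = (470.916570, 260.831295) px
  c1 = (553.815926, 258.189583) px
  c2 = (548.995361, 160.811011) px
  c3 = (466.613202, 161.464993) px
Planar DLT: solve 8×8 A·h = b for H (H[2,2]=1):
  H  [+595.40850 +5.17159 +510.49178]
  H  [+16.53657 +620.59615 +210.13477]
  H  [+0.12874 -0.04722 +1.00000]
B = K⁻¹H; ‖b₁‖=0.863665, ‖b₂‖=0.863665; λ = 2/(‖b₁‖+‖b₂‖) = 1.157856, sign → tz>0 ⇒ λ=+1.157856
r₁ = λ·B[:,0] = (+0.98848,-0.02626,+0.14906); r₂ = λ·B[:,1] = (+0.03476,+0.99790,-0.05468)
r₃ = r₁×r₂ = (-0.14731,+0.05923,+0.98732); SVD([r₁ r₂ r₃]) → R = UVᵀ:
  R  [+0.98848 +0.03476 -0.14731]
  R  [-0.02626 +0.99790 +0.05923]
  R  [+0.14906 -0.05468 +0.98732]
t = (+0.36591, -0.07517, +1.15786) m
tr R = 2.973694; θ = arccos((tr R − 1)/2) = 0.162369 rad = 9.303°
axis k = ((R−Rᵀ)₃₂, (R−Rᵀ)₁₃, (R−Rᵀ)₂₁) / (2 sinθ) = (-0.352318, -0.916655, -0.188720)
rvec = θ·k = (-0.057205, -0.148836, -0.030642)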